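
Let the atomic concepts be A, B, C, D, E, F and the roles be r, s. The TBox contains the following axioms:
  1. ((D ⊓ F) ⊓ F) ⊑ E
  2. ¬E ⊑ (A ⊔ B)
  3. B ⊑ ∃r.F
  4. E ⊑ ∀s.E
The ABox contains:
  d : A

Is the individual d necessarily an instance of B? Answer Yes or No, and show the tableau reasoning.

No

1. d : B?  L(d) = {A} ∪ {¬B}
   open: L(d) ⊇ {A, E, ¬B, ∀s.E} — d ∉ B possible
2. Hence d : B: not entailed.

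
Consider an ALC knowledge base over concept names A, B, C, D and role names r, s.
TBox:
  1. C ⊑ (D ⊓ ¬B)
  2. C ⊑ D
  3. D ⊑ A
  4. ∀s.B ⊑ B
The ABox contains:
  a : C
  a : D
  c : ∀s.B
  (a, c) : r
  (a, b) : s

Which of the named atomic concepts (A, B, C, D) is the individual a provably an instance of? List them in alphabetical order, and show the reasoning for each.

1. a : A?  L(a) = {C, D} ∪ {¬A}
   clash {A, ¬A} at a — a ∈ A
2. a : B?  L(a) = {C, D} ∪ {¬B}
   apply at a: C⊑(D ⊓ ¬B); D⊑A
   open: L(a) ⊇ {A, C, D, ¬B, ∃s.¬B} (+ ∃-successors) — a ∉ B possible
3. a : C?  L(a) = {C, D} ∪ {¬C}
   clash {C, ¬C} at a — a ∈ C
4. a : D?  L(a) = {C, D} ∪ {¬D}
   clash {D, ¬D} at a — a ∈ D
5. Entailed for a: {A, C, D}

{A, C, D}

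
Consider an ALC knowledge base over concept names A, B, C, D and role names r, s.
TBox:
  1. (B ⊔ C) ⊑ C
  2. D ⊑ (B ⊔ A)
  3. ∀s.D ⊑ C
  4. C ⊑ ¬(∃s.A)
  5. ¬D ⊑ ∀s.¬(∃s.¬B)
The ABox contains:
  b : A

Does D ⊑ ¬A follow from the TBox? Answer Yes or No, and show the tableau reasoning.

1. D ⊑ ¬A  ⇔  (D ⊓ A) unsat w.r.t. T
   apply at x₀: D⊑(B ⊔ A)
   open: L(x₀) ⊇ {A, D, ¬B, ¬C, ∃s.¬D} (+ ∃-successors)
2. Hence D ⊑ ¬A: not entailed.

No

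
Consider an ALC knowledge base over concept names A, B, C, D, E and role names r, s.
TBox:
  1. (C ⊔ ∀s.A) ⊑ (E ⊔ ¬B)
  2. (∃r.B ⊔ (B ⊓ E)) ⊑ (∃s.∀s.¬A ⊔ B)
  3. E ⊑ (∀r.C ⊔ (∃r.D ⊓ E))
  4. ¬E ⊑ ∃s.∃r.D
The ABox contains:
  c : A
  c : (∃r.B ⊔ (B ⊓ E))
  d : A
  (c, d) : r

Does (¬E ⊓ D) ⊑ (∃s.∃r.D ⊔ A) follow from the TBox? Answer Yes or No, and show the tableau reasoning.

Yes

1. (¬E ⊓ D) ⊑ (∃s.∃r.D ⊔ A)  ⇔  ((¬E ⊓ D) ⊓ (∀s.∀r.¬D ⊓ ¬A)) unsat w.r.t. T
   all branches close; clash {B, ¬B} at x₀
2. Hence (¬E ⊓ D) ⊑ (∃s.∃r.D ⊔ A): entailed.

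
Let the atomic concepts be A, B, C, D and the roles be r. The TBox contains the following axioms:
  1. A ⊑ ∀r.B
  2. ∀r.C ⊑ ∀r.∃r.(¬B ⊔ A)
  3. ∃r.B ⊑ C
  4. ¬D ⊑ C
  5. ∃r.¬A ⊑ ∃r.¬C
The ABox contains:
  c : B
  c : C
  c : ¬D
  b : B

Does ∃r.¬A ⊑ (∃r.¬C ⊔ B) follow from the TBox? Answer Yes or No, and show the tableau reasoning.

1. ∃r.¬A ⊑ (∃r.¬C ⊔ B)  ⇔  (∃r.¬A ⊓ (∀r.C ⊓ ¬B)) unsat w.r.t. T
   all branches close; clash {C, ¬C} at an ∃-successor
2. Hence ∃r.¬A ⊑ (∃r.¬C ⊔ B): entailed.

Yes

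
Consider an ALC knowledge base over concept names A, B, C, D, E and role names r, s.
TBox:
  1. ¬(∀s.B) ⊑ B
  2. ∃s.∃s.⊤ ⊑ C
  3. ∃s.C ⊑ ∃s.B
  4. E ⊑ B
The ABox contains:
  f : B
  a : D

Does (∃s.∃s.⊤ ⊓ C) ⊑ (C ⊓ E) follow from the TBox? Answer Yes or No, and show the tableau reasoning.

No

1. (∃s.∃s.⊤ ⊓ C) ⊑ (C ⊓ E)  ⇔  ((∃s.∃s.⊤ ⊓ C) ⊓ (¬C ⊔ ¬E)) unsat w.r.t. T
   open: L(x₀) ⊇ {C, ¬E, ∀s.B, ∀s.¬C, ∃s.∃s.⊤} (+ ∃-successors)
2. Hence (∃s.∃s.⊤ ⊓ C) ⊑ (C ⊓ E): not entailed.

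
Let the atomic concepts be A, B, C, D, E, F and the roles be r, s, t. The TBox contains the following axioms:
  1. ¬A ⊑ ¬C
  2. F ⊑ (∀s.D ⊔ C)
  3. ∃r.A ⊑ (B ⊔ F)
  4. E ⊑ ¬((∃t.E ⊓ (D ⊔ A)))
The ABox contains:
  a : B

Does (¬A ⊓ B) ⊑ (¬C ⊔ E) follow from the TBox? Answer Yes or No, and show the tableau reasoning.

1. (¬A ⊓ B) ⊑ (¬C ⊔ E)  ⇔  ((¬A ⊓ B) ⊓ (C ⊓ ¬E)) unsat w.r.t. T
   all branches close; clash {C, ¬C} at x₀
2. Hence (¬A ⊓ B) ⊑ (¬C ⊔ E): entailed.

Yes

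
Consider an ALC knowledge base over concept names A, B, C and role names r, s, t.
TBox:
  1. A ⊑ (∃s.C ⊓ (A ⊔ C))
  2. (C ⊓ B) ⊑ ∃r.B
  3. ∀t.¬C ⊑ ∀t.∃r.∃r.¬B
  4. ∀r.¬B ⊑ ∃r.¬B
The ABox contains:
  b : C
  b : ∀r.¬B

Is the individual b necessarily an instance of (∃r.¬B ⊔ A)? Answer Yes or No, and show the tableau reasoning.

1. b : (∃r.¬B ⊔ A)?  L(b) = {C, ∀r.¬B} ∪ {(∀r.B ⊓ ¬A)}
   clash {B, ¬B} at an ∃-successor — b ∈ (∃r.¬B ⊔ A)
2. Hence b : (∃r.¬B ⊔ A): entailed.

Yes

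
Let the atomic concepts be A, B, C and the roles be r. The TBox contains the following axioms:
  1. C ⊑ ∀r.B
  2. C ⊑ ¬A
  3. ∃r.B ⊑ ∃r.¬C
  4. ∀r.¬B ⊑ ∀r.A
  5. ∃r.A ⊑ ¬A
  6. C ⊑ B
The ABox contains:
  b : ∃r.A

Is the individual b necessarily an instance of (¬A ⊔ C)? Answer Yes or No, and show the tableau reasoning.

Yes

1. b : (¬A ⊔ C)?  L(b) = {∃r.A} ∪ {(A ⊓ ¬C)}
   clash {A, ¬A} at b — b ∈ (¬A ⊔ C)
2. Hence b : (¬A ⊔ C): entailed.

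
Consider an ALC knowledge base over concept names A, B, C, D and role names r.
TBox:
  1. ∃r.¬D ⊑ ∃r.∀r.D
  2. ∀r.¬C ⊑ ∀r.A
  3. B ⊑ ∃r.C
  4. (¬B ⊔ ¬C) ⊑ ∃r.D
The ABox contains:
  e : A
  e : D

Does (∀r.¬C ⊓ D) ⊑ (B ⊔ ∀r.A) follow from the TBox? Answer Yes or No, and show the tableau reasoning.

1. (∀r.¬C ⊓ D) ⊑ (B ⊔ ∀r.A)  ⇔  ((∀r.¬C ⊓ D) ⊓ (¬B ⊓ ∃r.¬A)) unsat w.r.t. T
   all branches close; clash {A, ¬A} at an ∃-successor
2. Hence (∀r.¬C ⊓ D) ⊑ (B ⊔ ∀r.A): entailed.

Yes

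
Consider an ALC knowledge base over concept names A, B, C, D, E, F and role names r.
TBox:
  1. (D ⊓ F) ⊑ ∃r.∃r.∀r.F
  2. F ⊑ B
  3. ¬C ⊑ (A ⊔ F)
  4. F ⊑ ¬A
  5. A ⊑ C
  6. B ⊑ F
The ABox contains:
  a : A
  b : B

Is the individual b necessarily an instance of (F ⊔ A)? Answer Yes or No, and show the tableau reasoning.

Yes

1. b : (F ⊔ A)?  L(b) = {B} ∪ {(¬F ⊓ ¬A)}
   clash {F, ¬F} at b — b ∈ (F ⊔ A)
2. Hence b : (F ⊔ A): entailed.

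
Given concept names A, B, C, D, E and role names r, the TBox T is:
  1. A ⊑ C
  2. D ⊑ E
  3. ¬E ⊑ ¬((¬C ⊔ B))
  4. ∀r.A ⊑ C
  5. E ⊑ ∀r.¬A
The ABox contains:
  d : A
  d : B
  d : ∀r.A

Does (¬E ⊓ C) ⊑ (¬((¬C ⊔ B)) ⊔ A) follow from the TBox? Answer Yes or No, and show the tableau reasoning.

1. (¬E ⊓ C) ⊑ (¬((¬C ⊔ B)) ⊔ A)  ⇔  ((¬E ⊓ C) ⊓ ((¬C ⊔ B) ⊓ ¬A)) unsat w.r.t. T
   all branches close; clash {E, ¬E} at x₀
2. Hence (¬E ⊓ C) ⊑ (¬((¬C ⊔ B)) ⊔ A): entailed.

Yes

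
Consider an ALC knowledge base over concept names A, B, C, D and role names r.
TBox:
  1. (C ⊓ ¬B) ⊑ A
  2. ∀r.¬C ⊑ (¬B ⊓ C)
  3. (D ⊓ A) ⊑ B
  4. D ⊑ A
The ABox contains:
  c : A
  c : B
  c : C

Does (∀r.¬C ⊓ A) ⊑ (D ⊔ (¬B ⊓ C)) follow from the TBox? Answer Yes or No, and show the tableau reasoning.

Yes

1. (∀r.¬C ⊓ A) ⊑ (D ⊔ (¬B ⊓ C))  ⇔  ((∀r.¬C ⊓ A) ⊓ (¬D ⊓ (B ⊔ ¬C))) unsat w.r.t. T
   all branches close; clash {B, ¬B} at x₀
2. Hence (∀r.¬C ⊓ A) ⊑ (D ⊔ (¬B ⊓ C)): entailed.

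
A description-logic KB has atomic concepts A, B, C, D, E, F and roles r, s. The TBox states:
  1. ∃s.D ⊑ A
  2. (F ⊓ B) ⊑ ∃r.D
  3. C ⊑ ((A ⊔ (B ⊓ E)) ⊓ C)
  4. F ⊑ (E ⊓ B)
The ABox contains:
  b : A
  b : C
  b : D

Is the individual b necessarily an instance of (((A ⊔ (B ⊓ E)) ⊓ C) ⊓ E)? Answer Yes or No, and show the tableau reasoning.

No

1. b : (((A ⊔ (B ⊓ E)) ⊓ C) ⊓ E)?  L(b) = {A, C, D} ∪ {(((¬A ⊓ (¬B ⊔ ¬E)) ⊔ ¬C) ⊔ ¬E)}
   apply at b: C⊑((A ⊔ (B ⊓ E)) ⊓ C)
   open: L(b) ⊇ {A, C, D, ¬E, ¬F} — b ∉ (((A ⊔ (B ⊓ E)) ⊓ C) ⊓ E) possible
2. Hence b : (((A ⊔ (B ⊓ E)) ⊓ C) ⊓ E): not entailed.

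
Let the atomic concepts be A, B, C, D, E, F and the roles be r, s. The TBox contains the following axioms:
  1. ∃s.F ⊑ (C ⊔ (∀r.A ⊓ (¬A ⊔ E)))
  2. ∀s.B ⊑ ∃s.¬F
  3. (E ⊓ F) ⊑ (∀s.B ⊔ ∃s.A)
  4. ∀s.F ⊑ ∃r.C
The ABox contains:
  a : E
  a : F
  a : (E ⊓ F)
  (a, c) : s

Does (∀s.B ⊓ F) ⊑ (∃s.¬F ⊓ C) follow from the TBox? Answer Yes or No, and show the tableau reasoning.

1. (∀s.B ⊓ F) ⊑ (∃s.¬F ⊓ C)  ⇔  ((∀s.B ⊓ F) ⊓ (∀s.F ⊔ ¬C)) unsat w.r.t. T
   apply at x₀: ∀s.B⊑∃s.¬F
   open: L(x₀) ⊇ {F, ¬C, ¬E, ∀s.B, ∀s.¬F, …} (+ ∃-successors)
2. Hence (∀s.B ⊓ F) ⊑ (∃s.¬F ⊓ C): not entailed.

No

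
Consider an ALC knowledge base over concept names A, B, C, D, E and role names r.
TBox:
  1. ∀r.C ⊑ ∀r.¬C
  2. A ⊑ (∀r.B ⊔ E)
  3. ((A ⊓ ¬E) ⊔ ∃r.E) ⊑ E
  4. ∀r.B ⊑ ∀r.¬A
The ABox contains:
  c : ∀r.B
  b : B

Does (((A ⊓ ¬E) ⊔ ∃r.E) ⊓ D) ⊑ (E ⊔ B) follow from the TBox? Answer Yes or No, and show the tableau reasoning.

Yes

1. (((A ⊓ ¬E) ⊔ ∃r.E) ⊓ D) ⊑ (E ⊔ B)  ⇔  ((((A ⊓ ¬E) ⊔ ∃r.E) ⊓ D) ⊓ (¬E ⊓ ¬B)) unsat w.r.t. T
   all branches close; clash {E, ¬E} at x₀
2. Hence (((A ⊓ ¬E) ⊔ ∃r.E) ⊓ D) ⊑ (E ⊔ B): entailed.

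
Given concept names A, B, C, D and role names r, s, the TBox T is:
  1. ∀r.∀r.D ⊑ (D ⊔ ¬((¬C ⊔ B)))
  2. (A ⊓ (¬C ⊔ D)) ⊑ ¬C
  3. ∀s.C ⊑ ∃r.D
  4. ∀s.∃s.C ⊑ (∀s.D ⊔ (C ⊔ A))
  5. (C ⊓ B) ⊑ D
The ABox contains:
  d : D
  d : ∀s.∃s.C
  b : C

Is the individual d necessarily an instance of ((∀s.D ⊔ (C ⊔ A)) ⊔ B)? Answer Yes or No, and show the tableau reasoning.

1. d : ((∀s.D ⊔ (C ⊔ A)) ⊔ B)?  L(d) = {D, ∀s.∃s.C} ∪ {((∃s.¬D ⊓ (¬C ⊓ ¬A)) ⊓ ¬B)}
   clash {A, ¬A} at d — d ∈ ((∀s.D ⊔ (C ⊔ A)) ⊔ B)
2. Hence d : ((∀s.D ⊔ (C ⊔ A)) ⊔ B): entailed.

Yes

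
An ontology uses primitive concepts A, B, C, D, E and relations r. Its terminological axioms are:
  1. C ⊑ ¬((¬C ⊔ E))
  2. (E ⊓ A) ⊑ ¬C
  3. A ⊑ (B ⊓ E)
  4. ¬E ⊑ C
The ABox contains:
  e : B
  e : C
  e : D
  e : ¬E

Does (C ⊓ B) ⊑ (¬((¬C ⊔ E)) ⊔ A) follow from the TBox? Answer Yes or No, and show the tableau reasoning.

1. (C ⊓ B) ⊑ (¬((¬C ⊔ E)) ⊔ A)  ⇔  ((C ⊓ B) ⊓ ((¬C ⊔ E) ⊓ ¬A)) unsat w.r.t. T
   all branches close; clash {C, ¬C} at x₀
2. Hence (C ⊓ B) ⊑ (¬((¬C ⊔ E)) ⊔ A): entailed.

Yes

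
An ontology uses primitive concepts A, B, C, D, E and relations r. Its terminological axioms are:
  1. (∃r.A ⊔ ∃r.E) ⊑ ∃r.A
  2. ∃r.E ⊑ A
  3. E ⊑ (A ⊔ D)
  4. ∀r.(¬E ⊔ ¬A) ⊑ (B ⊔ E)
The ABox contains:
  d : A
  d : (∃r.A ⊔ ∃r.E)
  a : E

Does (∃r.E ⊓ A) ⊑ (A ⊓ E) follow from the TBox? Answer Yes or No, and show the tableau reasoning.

1. (∃r.E ⊓ A) ⊑ (A ⊓ E)  ⇔  ((∃r.E ⊓ A) ⊓ (¬A ⊔ ¬E)) unsat w.r.t. T
   open: L(x₀) ⊇ {A, ¬E, ∃r.(E ⊓ A), ∃r.A, ∃r.E} (+ ∃-successors)
2. Hence (∃r.E ⊓ A) ⊑ (A ⊓ E): not entailed.

No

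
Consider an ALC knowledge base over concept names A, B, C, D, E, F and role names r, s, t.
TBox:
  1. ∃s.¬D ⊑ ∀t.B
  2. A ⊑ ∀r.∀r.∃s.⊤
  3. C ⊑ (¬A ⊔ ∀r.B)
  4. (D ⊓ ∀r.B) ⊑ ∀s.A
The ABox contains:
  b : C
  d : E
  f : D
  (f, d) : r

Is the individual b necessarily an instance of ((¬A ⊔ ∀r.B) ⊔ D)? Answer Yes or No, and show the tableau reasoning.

1. b : ((¬A ⊔ ∀r.B) ⊔ D)?  L(b) = {C} ∪ {((A ⊓ ∃r.¬B) ⊓ ¬D)}
   clash {B, ¬B} at an ∃-successor — b ∈ ((¬A ⊔ ∀r.B) ⊔ D)
2. Hence b : ((¬A ⊔ ∀r.B) ⊔ D): entailed.

Yes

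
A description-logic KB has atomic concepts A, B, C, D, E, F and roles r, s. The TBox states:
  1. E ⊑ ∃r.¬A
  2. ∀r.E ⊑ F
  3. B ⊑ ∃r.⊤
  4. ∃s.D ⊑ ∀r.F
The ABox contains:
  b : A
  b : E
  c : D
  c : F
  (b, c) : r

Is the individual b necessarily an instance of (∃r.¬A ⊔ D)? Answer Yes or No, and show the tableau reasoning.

1. b : (∃r.¬A ⊔ D)?  L(b) = {A, E} ∪ {(∀r.A ⊓ ¬D)}
   clash {A, ¬A} at an ∃-successor — b ∈ (∃r.¬A ⊔ D)
2. Hence b : (∃r.¬A ⊔ D): entailed.

Yes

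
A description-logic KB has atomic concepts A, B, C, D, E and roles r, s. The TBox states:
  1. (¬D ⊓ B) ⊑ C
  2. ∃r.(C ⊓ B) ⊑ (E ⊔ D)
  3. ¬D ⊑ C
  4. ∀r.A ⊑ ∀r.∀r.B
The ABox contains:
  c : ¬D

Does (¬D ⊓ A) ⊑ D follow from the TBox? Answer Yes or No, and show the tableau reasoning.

No

1. (¬D ⊓ A) ⊑ D  ⇔  ((¬D ⊓ A) ⊓ ¬D) unsat w.r.t. T
   apply at x₀: ¬D⊑C
   open: L(x₀) ⊇ {A, C, ¬D, ∀r.(¬C ⊔ ¬B), ∃r.¬A} (+ ∃-successors)
2. Hence (¬D ⊓ A) ⊑ D: not entailed.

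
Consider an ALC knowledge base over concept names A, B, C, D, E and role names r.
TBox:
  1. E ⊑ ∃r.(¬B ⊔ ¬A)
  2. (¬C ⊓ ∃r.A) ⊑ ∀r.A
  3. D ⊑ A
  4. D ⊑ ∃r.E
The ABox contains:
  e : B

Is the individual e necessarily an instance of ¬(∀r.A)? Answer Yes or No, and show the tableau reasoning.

1. e : ¬(∀r.A)?  L(e) = {B} ∪ {∀r.A}
   open: L(e) ⊇ {B, ¬D, ¬E, ∀r.A} — e ∉ ¬(∀r.A) possible
2. Hence e : ¬(∀r.A): not entailed.

No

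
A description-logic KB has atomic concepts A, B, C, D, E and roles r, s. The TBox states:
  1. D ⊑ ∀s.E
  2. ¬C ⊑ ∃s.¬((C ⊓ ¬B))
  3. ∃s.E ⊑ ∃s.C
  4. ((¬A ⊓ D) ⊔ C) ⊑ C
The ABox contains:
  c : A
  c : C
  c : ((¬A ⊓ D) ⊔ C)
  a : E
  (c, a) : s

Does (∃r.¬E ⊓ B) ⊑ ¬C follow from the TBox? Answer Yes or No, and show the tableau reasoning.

No

1. (∃r.¬E ⊓ B) ⊑ ¬C  ⇔  ((∃r.¬E ⊓ B) ⊓ C) unsat w.r.t. T
   open: L(x₀) ⊇ {B, C, ¬D, ∀s.¬E, ∃r.¬E} (+ ∃-successors)
2. Hence (∃r.¬E ⊓ B) ⊑ ¬C: not entailed.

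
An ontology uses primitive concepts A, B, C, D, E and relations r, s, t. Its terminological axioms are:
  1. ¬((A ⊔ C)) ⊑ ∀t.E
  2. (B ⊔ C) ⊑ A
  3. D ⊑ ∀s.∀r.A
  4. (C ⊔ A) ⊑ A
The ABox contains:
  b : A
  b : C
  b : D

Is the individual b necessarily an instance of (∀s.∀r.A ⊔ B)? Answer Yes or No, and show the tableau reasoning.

Yes

1. b : (∀s.∀r.A ⊔ B)?  L(b) = {A, C, D} ∪ {(∃s.∃r.¬A ⊓ ¬B)}
   clash {A, ¬A} at an ∃-successor — b ∈ (∀s.∀r.A ⊔ B)
2. Hence b : (∀s.∀r.A ⊔ B): entailed.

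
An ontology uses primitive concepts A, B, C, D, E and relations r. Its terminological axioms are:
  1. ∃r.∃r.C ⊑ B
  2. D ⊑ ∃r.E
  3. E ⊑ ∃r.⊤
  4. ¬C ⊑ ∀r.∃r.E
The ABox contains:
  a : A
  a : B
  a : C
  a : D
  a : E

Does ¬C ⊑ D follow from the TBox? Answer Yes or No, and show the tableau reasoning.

No

1. ¬C ⊑ D  ⇔  (¬C ⊓ ¬D) unsat w.r.t. T
   apply at x₀: ¬C⊑∀r.∃r.E
   open: L(x₀) ⊇ {¬C, ¬D, ¬E, ∀r.∀r.¬C, ∀r.∃r.E}
2. Hence ¬C ⊑ D: not entailed.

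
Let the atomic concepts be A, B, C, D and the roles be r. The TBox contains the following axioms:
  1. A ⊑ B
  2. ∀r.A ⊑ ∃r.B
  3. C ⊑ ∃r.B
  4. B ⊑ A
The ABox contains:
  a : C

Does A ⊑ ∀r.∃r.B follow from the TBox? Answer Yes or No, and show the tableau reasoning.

No

1. A ⊑ ∀r.∃r.B  ⇔  (A ⊓ ∃r.∀r.¬B) unsat w.r.t. T
   apply at x₀: A⊑B
   open: L(x₀) ⊇ {A, B, ¬C, ∃r.¬A, ∃r.∀r.¬B} (+ ∃-successors)
2. Hence A ⊑ ∀r.∃r.B: not entailed.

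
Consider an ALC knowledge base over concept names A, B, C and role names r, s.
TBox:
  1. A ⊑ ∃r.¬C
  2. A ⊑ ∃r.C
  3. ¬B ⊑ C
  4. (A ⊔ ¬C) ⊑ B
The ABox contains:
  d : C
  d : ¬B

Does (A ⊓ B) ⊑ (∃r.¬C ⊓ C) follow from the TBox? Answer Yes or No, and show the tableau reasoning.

1. (A ⊓ B) ⊑ (∃r.¬C ⊓ C)  ⇔  ((A ⊓ B) ⊓ (∀r.C ⊔ ¬C)) unsat w.r.t. T
   apply at x₀: A⊑∃r.¬C; A⊑∃r.C
   open: L(x₀) ⊇ {A, B, ¬C, ∃r.C, ∃r.¬C} (+ ∃-successors)
2. Hence (A ⊓ B) ⊑ (∃r.¬C ⊓ C): not entailed.

No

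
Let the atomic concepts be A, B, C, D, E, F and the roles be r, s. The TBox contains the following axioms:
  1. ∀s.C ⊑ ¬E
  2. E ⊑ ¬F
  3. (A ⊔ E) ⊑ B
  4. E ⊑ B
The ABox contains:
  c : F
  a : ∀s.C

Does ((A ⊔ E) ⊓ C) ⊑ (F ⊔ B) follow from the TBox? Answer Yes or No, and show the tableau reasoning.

Yes

1. ((A ⊔ E) ⊓ C) ⊑ (F ⊔ B)  ⇔  (((A ⊔ E) ⊓ C) ⊓ (¬F ⊓ ¬B)) unsat w.r.t. T
   all branches close; clash {B, ¬B} at x₀
2. Hence ((A ⊔ E) ⊓ C) ⊑ (F ⊔ B): entailed.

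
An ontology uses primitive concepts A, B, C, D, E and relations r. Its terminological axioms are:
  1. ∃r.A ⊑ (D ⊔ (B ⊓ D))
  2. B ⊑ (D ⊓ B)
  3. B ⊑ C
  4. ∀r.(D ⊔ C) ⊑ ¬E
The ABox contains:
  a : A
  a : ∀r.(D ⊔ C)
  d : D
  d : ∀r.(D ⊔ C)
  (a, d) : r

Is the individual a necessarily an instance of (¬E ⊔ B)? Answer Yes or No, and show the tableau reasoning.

Yes

1. a : (¬E ⊔ B)?  L(a) = {A, ∀r.(D ⊔ C)} ∪ {(E ⊓ ¬B)}
   clash {B, ¬B} at a — a ∈ (¬E ⊔ B)
2. Hence a : (¬E ⊔ B): entailed.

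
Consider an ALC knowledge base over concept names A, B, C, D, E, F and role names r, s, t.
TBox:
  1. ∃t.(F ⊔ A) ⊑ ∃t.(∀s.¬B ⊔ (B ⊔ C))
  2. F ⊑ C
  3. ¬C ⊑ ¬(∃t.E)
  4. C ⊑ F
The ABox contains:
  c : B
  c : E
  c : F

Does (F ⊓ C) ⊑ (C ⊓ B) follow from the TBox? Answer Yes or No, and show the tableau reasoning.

No

1. (F ⊓ C) ⊑ (C ⊓ B)  ⇔  ((F ⊓ C) ⊓ (¬C ⊔ ¬B)) unsat w.r.t. T
   open: L(x₀) ⊇ {C, F, ¬B, ∀t.(¬F ⊓ ¬A)}
2. Hence (F ⊓ C) ⊑ (C ⊓ B): not entailed.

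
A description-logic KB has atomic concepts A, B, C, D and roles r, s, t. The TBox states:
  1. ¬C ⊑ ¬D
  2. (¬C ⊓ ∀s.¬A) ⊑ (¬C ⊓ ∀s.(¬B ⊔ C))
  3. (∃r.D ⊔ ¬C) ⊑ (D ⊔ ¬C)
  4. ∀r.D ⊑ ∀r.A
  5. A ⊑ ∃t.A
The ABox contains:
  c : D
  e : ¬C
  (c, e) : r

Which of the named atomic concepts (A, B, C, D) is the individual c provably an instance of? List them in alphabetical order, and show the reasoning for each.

1. c : A?  L(c) = {D} ∪ {¬A}
   open: L(c) ⊇ {C, D, ¬A, ∀r.¬D, ∃r.¬D} (+ ∃-successors) — c ∉ A possible
2. c : B?  L(c) = {D} ∪ {¬B}
   open: L(c) ⊇ {C, D, ¬A, ¬B, ∀r.¬D, …} (+ ∃-successors) — c ∉ B possible
3. c : C?  L(c) = {D} ∪ {¬C}
   clash {D, ¬D} at c — c ∈ C
4. c : D?  L(c) = {D} ∪ {¬D}
   clash {D, ¬D} at c — c ∈ D
5. Entailed for c: {C, D}

{C, D}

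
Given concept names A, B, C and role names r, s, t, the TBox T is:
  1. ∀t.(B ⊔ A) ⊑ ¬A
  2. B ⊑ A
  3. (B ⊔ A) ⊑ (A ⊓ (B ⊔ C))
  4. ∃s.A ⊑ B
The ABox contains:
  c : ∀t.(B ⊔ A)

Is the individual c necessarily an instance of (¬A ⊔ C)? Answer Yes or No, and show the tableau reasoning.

1. c : (¬A ⊔ C)?  L(c) = {∀t.(B ⊔ A)} ∪ {(A ⊓ ¬C)}
   clash {C, ¬C} at c — c ∈ (¬A ⊔ C)
2. Hence c : (¬A ⊔ C): entailed.

Yes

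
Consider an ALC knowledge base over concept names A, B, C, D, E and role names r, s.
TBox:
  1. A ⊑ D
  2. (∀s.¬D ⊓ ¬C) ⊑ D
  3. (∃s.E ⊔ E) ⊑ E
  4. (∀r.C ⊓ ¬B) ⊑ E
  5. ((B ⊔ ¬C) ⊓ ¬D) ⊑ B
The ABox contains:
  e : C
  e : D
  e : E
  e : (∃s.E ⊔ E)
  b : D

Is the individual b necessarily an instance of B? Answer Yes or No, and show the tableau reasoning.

1. b : B?  L(b) = {D} ∪ {¬B}
   open: L(b) ⊇ {D, ¬B, ¬E, ∀s.¬E, ∃r.¬C} (+ ∃-successors) — b ∉ B possible
2. Hence b : B: not entailed.

No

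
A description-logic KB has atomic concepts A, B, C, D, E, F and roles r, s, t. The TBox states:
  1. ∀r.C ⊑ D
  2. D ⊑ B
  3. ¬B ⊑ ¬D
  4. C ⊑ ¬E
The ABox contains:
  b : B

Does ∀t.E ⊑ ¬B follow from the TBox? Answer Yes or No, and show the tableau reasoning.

1. ∀t.E ⊑ ¬B  ⇔  (∀t.E ⊓ B) unsat w.r.t. T
   open: L(x₀) ⊇ {B, ¬C, ∀t.E, ∃r.¬C} (+ ∃-successors)
2. Hence ∀t.E ⊑ ¬B: not entailed.

No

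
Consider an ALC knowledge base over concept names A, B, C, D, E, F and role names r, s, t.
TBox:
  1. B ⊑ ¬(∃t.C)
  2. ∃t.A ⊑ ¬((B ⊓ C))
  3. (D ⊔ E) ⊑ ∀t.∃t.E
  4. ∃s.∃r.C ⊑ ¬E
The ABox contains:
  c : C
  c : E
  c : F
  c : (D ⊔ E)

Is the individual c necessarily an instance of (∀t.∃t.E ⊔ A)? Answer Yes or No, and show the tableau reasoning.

Yes

1. c : (∀t.∃t.E ⊔ A)?  L(c) = {C, E, F, (D ⊔ E)} ∪ {(∃t.∀t.¬E ⊓ ¬A)}
   clash {C, ¬C} at c — c ∈ (∀t.∃t.E ⊔ A)
2. Hence c : (∀t.∃t.E ⊔ A): entailed.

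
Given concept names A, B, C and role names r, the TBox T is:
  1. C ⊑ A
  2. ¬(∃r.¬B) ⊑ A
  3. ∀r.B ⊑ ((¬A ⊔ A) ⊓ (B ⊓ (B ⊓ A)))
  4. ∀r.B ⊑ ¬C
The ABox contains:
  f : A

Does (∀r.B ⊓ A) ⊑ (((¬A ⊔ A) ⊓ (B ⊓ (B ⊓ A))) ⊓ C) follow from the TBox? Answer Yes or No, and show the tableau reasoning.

No

1. (∀r.B ⊓ A) ⊑ (((¬A ⊔ A) ⊓ (B ⊓ (B ⊓ A))) ⊓ C)  ⇔  ((∀r.B ⊓ A) ⊓ (((A ⊓ ¬A) ⊔ (¬B ⊔ (¬B ⊔ ¬A))) ⊔ ¬C)) unsat w.r.t. T
   apply at x₀: ∀r.B⊑((¬A ⊔ A) ⊓ (B ⊓ (B ⊓ A))); ∀r.B⊑¬C
   open: L(x₀) ⊇ {A, B, ¬C, ∀r.B}
2. Hence (∀r.B ⊓ A) ⊑ (((¬A ⊔ A) ⊓ (B ⊓ (B ⊓ A))) ⊓ C): not entailed.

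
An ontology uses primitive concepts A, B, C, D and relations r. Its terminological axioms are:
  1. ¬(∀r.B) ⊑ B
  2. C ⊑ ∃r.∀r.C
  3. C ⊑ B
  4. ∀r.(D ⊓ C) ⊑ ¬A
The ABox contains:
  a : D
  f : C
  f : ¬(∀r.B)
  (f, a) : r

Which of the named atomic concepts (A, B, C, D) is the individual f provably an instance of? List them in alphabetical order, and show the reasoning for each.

1. f : A?  L(f) = {C, ¬(∀r.B)} ∪ {¬A}
   apply at f: ¬(∀r.B)⊑B; C⊑∃r.∀r.C; C⊑B
   open: L(f) ⊇ {B, C, ¬A, ∃r.¬B, ∃r.∀r.C} (+ ∃-successors) — f ∉ A possible
2. f : B?  L(f) = {C, ¬(∀r.B)} ∪ {¬B}
   clash {B, ¬B} at f — f ∈ B
3. f : C?  L(f) = {C, ¬(∀r.B)} ∪ {¬C}
   clash {C, ¬C} at f — f ∈ C
4. f : D?  L(f) = {C, ¬(∀r.B)} ∪ {¬D}
   apply at f: ¬(∀r.B)⊑B; C⊑∃r.∀r.C; C⊑B
   open: L(f) ⊇ {B, C, ¬D, ∃r.(¬D ⊔ ¬C), ∃r.¬B, …} (+ ∃-successors) — f ∉ D possible
5. Entailed for f: {B, C}

{B, C}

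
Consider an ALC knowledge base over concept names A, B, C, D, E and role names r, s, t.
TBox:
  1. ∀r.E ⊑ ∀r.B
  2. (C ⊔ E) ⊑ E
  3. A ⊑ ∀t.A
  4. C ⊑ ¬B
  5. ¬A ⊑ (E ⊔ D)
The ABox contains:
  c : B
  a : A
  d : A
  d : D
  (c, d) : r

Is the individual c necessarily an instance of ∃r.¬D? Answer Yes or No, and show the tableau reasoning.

No

1. c : ∃r.¬D?  L(c) = {B} ∪ {∀r.D}
   open: L(c) ⊇ {A, B, ¬C, ¬E, ∀r.D, …} (+ ∃-successors) — c ∉ ∃r.¬D possible
2. Hence c : ∃r.¬D: not entailed.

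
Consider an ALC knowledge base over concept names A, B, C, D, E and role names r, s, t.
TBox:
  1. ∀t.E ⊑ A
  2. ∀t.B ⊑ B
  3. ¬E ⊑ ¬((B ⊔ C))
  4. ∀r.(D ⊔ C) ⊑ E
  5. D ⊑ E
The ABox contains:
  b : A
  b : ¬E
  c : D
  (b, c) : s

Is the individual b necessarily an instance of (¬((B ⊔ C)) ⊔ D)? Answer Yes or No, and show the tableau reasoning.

Yes

1. b : (¬((B ⊔ C)) ⊔ D)?  L(b) = {A, ¬E} ∪ {((B ⊔ C) ⊓ ¬D)}
   clash {C, ¬C} at b — b ∈ (¬((B ⊔ C)) ⊔ D)
2. Hence b : (¬((B ⊔ C)) ⊔ D): entailed.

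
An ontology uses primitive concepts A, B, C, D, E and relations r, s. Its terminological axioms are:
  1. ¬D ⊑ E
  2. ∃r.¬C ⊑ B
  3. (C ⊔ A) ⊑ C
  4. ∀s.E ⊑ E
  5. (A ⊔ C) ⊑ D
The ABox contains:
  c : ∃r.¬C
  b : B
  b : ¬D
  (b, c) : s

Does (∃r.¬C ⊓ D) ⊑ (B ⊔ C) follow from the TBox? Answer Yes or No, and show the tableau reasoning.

1. (∃r.¬C ⊓ D) ⊑ (B ⊔ C)  ⇔  ((∃r.¬C ⊓ D) ⊓ (¬B ⊓ ¬C)) unsat w.r.t. T
   all branches close; clash {B, ¬B} at x₀
2. Hence (∃r.¬C ⊓ D) ⊑ (B ⊔ C): entailed.

Yes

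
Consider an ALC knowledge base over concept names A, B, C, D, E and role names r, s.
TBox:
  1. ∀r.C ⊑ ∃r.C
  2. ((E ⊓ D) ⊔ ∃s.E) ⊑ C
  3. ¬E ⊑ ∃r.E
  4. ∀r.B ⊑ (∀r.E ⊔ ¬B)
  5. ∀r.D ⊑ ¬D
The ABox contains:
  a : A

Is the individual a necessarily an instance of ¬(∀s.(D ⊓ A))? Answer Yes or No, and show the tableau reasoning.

1. a : ¬(∀s.(D ⊓ A))?  L(a) = {A} ∪ {∀s.(D ⊓ A)}
   open: L(a) ⊇ {A, E, ¬D, ∀s.(D ⊓ A), ∀s.¬E, …} (+ ∃-successors) — a ∉ ¬(∀s.(D ⊓ A)) possible
2. Hence a : ¬(∀s.(D ⊓ A)): not entailed.

No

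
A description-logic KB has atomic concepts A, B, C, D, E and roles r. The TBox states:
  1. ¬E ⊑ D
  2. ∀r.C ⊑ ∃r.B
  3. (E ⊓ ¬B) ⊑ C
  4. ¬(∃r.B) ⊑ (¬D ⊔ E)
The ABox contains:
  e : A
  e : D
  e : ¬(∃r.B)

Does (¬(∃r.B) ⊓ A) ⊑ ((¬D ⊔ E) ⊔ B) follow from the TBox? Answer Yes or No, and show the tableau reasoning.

1. (¬(∃r.B) ⊓ A) ⊑ ((¬D ⊔ E) ⊔ B)  ⇔  ((∀r.¬B ⊓ A) ⊓ ((D ⊓ ¬E) ⊓ ¬B)) unsat w.r.t. T
   all branches close; clash {E, ¬E} at x₀
2. Hence (¬(∃r.B) ⊓ A) ⊑ ((¬D ⊔ E) ⊔ B): entailed.

Yes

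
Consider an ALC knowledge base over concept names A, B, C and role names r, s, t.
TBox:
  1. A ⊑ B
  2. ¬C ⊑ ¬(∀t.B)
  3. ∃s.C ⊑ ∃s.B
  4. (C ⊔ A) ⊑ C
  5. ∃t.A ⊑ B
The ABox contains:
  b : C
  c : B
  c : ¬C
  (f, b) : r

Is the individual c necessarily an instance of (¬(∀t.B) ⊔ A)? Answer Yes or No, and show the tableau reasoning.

Yes

1. c : (¬(∀t.B) ⊔ A)?  L(c) = {B, ¬C} ∪ {(∀t.B ⊓ ¬A)}
   clash {C, ¬C} at c — c ∈ (¬(∀t.B) ⊔ A)
2. Hence c : (¬(∀t.B) ⊔ A): entailed.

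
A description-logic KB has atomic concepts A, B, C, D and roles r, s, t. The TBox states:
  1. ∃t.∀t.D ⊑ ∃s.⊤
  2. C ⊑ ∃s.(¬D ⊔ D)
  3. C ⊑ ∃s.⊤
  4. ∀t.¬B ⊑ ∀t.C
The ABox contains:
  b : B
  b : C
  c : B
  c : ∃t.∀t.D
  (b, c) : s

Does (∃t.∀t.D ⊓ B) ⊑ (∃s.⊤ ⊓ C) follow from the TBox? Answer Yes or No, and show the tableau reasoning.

No

1. (∃t.∀t.D ⊓ B) ⊑ (∃s.⊤ ⊓ C)  ⇔  ((∃t.∀t.D ⊓ B) ⊓ (∀s.⊥ ⊔ ¬C)) unsat w.r.t. T
   apply at x₀: ∃t.∀t.D⊑∃s.⊤
   open: L(x₀) ⊇ {B, ¬C, ∃s.⊤, ∃t.B, ∃t.∀t.D} (+ ∃-successors)
2. Hence (∃t.∀t.D ⊓ B) ⊑ (∃s.⊤ ⊓ C): not entailed.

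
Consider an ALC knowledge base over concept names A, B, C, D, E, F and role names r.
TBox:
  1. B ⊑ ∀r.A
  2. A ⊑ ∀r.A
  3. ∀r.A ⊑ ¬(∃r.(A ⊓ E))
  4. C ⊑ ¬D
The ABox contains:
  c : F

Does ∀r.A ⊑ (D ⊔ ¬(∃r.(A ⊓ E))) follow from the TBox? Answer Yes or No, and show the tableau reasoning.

Yes

1. ∀r.A ⊑ (D ⊔ ¬(∃r.(A ⊓ E)))  ⇔  (∀r.A ⊓ (¬D ⊓ ∃r.(A ⊓ E))) unsat w.r.t. T
   all branches close; clash {E, ¬E} at an ∃-successor
2. Hence ∀r.A ⊑ (D ⊔ ¬(∃r.(A ⊓ E))): entailed.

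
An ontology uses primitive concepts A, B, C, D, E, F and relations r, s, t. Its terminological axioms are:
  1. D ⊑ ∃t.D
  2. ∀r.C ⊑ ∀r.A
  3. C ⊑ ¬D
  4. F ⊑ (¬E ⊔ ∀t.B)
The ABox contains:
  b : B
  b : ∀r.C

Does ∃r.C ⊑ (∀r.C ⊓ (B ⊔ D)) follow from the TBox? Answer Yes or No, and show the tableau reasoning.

No

1. ∃r.C ⊑ (∀r.C ⊓ (B ⊔ D))  ⇔  (∃r.C ⊓ (∃r.¬C ⊔ (¬B ⊓ ¬D))) unsat w.r.t. T
   open: L(x₀) ⊇ {¬C, ¬D, ¬F, ∃r.C, ∃r.¬C} (+ ∃-successors)
2. Hence ∃r.C ⊑ (∀r.C ⊓ (B ⊔ D)): not entailed.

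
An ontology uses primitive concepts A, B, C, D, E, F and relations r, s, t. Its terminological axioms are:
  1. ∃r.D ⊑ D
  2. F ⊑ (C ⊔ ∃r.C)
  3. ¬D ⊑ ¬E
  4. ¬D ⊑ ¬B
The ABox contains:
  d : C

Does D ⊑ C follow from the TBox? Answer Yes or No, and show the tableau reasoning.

1. D ⊑ C  ⇔  (D ⊓ ¬C) unsat w.r.t. T
   open: L(x₀) ⊇ {D, ¬C, ¬F}
2. Hence D ⊑ C: not entailed.

No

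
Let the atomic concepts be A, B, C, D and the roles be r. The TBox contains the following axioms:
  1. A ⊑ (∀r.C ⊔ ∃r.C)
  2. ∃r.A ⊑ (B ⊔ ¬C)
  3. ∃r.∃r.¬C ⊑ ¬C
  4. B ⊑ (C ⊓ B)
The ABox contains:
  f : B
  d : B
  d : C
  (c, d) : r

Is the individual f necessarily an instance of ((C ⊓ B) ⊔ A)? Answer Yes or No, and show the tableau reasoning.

Yes

1. f : ((C ⊓ B) ⊔ A)?  L(f) = {B} ∪ {((¬C ⊔ ¬B) ⊓ ¬A)}
   clash {B, ¬B} at f — f ∈ ((C ⊓ B) ⊔ A)
2. Hence f : ((C ⊓ B) ⊔ A): entailed.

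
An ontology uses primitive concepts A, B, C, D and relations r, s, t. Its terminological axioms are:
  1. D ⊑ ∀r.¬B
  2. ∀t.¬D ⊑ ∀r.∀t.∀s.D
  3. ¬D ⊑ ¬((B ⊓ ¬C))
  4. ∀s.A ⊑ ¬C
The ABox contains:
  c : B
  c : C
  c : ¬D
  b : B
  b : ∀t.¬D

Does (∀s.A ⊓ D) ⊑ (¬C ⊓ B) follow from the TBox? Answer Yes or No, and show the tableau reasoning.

1. (∀s.A ⊓ D) ⊑ (¬C ⊓ B)  ⇔  ((∀s.A ⊓ D) ⊓ (C ⊔ ¬B)) unsat w.r.t. T
   apply at x₀: D⊑∀r.¬B; ∀s.A⊑¬C
   open: L(x₀) ⊇ {D, ¬B, ¬C, ∀r.¬B, ∀s.A, …} (+ ∃-successors)
2. Hence (∀s.A ⊓ D) ⊑ (¬C ⊓ B): not entailed.

No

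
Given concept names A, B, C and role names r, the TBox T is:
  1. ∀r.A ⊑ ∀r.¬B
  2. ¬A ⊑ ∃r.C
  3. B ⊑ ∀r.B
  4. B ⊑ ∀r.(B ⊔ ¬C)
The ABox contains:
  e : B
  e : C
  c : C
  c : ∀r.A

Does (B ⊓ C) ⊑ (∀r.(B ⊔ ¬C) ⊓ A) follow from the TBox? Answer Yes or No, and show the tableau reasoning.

1. (B ⊓ C) ⊑ (∀r.(B ⊔ ¬C) ⊓ A)  ⇔  ((B ⊓ C) ⊓ (∃r.(¬B ⊓ C) ⊔ ¬A)) unsat w.r.t. T
   apply at x₀: B⊑∀r.B; B⊑∀r.(B ⊔ ¬C)
   open: L(x₀) ⊇ {B, C, ¬A, ∀r.(B ⊔ ¬C), ∀r.B, …} (+ ∃-successors)
2. Hence (B ⊓ C) ⊑ (∀r.(B ⊔ ¬C) ⊓ A): not entailed.

No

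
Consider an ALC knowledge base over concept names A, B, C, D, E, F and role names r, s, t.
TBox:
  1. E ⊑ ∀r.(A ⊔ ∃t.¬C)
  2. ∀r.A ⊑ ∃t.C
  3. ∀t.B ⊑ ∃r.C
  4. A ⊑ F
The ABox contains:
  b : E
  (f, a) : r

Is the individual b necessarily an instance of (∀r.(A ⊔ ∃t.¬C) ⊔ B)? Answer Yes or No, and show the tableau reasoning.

Yes

1. b : (∀r.(A ⊔ ∃t.¬C) ⊔ B)?  L(b) = {E} ∪ {(∃r.(¬A ⊓ ∀t.C) ⊓ ¬B)}
   clash {C, ¬C} at an ∃-successor — b ∈ (∀r.(A ⊔ ∃t.¬C) ⊔ B)
2. Hence b : (∀r.(A ⊔ ∃t.¬C) ⊔ B): entailed.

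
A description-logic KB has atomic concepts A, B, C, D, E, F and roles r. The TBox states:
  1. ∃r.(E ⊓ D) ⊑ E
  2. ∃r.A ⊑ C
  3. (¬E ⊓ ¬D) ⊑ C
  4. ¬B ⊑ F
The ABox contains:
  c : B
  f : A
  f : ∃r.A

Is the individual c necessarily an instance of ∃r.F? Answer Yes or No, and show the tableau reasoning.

No

1. c : ∃r.F?  L(c) = {B} ∪ {∀r.¬F}
   open: L(c) ⊇ {B, E, ∀r.¬A, ∀r.¬F} — c ∉ ∃r.F possible
2. Hence c : ∃r.F: not entailed.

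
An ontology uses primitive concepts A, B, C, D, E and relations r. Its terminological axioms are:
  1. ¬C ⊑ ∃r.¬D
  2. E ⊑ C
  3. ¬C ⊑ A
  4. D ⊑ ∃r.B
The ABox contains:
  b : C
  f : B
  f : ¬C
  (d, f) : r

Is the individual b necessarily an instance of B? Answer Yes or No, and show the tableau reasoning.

No

1. b : B?  L(b) = {C} ∪ {¬B}
   open: L(b) ⊇ {C, ¬B, ¬D} — b ∉ B possible
2. Hence b : B: not entailed.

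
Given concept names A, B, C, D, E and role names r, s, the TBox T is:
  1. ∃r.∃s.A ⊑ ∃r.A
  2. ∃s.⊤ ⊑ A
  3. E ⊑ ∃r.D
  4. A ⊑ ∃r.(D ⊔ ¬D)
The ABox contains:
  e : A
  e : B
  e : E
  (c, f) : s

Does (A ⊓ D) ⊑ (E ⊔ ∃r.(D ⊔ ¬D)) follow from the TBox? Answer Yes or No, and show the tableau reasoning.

Yes

1. (A ⊓ D) ⊑ (E ⊔ ∃r.(D ⊔ ¬D))  ⇔  ((A ⊓ D) ⊓ (¬E ⊓ ∀r.(¬D ⊓ D))) unsat w.r.t. T
   all branches close; clash {D, ¬D} at an ∃-successor
2. Hence (A ⊓ D) ⊑ (E ⊔ ∃r.(D ⊔ ¬D)): entailed.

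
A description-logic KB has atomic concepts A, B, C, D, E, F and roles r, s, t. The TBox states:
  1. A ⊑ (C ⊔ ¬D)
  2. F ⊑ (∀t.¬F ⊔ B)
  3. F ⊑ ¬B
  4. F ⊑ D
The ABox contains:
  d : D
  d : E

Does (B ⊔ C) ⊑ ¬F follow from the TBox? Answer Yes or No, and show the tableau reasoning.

1. (B ⊔ C) ⊑ ¬F  ⇔  ((B ⊔ C) ⊓ F) unsat w.r.t. T
   apply at x₀: F⊑(∀t.¬F ⊔ B); F⊑¬B; F⊑D
   open: L(x₀) ⊇ {C, D, F, ¬A, ¬B, …}
2. Hence (B ⊔ C) ⊑ ¬F: not entailed.

No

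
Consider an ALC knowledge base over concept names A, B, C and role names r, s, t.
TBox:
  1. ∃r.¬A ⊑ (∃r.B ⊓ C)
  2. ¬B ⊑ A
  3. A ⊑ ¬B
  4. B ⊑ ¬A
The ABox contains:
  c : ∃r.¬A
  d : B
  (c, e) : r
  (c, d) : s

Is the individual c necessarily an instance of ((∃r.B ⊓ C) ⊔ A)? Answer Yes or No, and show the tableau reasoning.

1. c : ((∃r.B ⊓ C) ⊔ A)?  L(c) = {∃r.¬A} ∪ {((∀r.¬B ⊔ ¬C) ⊓ ¬A)}
   clash {A, ¬A} at c — c ∈ ((∃r.B ⊓ C) ⊔ A)
2. Hence c : ((∃r.B ⊓ C) ⊔ A): entailed.

Yes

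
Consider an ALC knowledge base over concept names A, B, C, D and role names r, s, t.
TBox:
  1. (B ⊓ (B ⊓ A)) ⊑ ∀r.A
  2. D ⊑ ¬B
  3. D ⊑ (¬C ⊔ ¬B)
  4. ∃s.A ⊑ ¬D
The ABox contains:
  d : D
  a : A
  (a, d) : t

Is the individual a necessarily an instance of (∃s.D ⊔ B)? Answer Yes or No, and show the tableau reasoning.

No

1. a : (∃s.D ⊔ B)?  L(a) = {A} ∪ {(∀s.¬D ⊓ ¬B)}
   open: L(a) ⊇ {A, ¬B, ¬D, ∀s.¬D} — a ∉ (∃s.D ⊔ B) possible
2. Hence a : (∃s.D ⊔ B): not entailed.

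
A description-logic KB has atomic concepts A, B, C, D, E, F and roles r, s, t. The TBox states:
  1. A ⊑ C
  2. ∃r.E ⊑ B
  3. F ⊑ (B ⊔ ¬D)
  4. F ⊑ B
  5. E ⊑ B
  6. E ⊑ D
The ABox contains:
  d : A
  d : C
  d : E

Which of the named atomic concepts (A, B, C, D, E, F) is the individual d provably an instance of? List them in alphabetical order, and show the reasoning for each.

{A, B, C, D, E}

1. d : A?  L(d) = {A, C, E} ∪ {¬A}
   clash {A, ¬A} at d — d ∈ A
2. d : B?  L(d) = {A, C, E} ∪ {¬B}
   clash {B, ¬B} at d — d ∈ B
3. d : C?  L(d) = {A, C, E} ∪ {¬C}
   clash {C, ¬C} at d — d ∈ C
4. d : D?  L(d) = {A, C, E} ∪ {¬D}
   clash {D, ¬D} at d — d ∈ D
5. d : E?  L(d) = {A, C, E} ∪ {¬E}
   clash {E, ¬E} at d — d ∈ E
6. d : F?  L(d) = {A, C, E} ∪ {¬F}
   apply at d: E⊑B; E⊑D
   open: L(d) ⊇ {A, B, C, D, E, …} — d ∉ F possible
7. Entailed for d: {A, B, C, D, E}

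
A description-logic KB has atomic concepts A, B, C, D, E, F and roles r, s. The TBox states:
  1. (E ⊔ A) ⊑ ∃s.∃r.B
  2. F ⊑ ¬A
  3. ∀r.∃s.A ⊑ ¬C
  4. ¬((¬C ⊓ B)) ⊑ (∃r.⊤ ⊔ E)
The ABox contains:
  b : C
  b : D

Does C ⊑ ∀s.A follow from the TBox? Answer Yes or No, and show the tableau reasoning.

No

1. C ⊑ ∀s.A  ⇔  (C ⊓ ∃s.¬A) unsat w.r.t. T
   open: L(x₀) ⊇ {C, ¬A, ¬E, ¬F, ∃r.∀s.¬A, …} (+ ∃-successors)
2. Hence C ⊑ ∀s.A: not entailed.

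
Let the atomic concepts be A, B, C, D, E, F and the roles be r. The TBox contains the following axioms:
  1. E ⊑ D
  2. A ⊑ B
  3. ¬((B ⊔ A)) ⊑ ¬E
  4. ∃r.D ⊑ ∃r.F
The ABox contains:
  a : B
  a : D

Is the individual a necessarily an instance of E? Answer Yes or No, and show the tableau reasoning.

No

1. a : E?  L(a) = {B, D} ∪ {¬E}
   open: L(a) ⊇ {B, D, ¬E, ∀r.¬D} — a ∉ E possible
2. Hence a : E: not entailed.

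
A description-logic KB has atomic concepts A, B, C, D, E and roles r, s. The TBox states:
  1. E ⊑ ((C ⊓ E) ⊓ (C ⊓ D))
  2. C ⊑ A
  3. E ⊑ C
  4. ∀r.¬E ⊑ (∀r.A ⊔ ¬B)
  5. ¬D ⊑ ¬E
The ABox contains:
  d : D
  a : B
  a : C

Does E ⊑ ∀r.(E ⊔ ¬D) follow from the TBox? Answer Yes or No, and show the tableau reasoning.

No

1. E ⊑ ∀r.(E ⊔ ¬D)  ⇔  (E ⊓ ∃r.(¬E ⊓ D)) unsat w.r.t. T
   apply at x₀: E⊑((C ⊓ E) ⊓ (C ⊓ D)); E⊑C
   open: L(x₀) ⊇ {A, C, D, E, ∃r.(¬E ⊓ D), …} (+ ∃-successors)
2. Hence E ⊑ ∀r.(E ⊔ ¬D): not entailed.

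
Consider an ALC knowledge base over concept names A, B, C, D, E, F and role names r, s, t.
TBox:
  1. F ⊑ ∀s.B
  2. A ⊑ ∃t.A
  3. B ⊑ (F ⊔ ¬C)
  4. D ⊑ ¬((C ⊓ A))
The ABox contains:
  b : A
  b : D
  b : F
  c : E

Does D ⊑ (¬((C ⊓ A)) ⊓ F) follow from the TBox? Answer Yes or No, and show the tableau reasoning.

No

1. D ⊑ (¬((C ⊓ A)) ⊓ F)  ⇔  (D ⊓ ((C ⊓ A) ⊔ ¬F)) unsat w.r.t. T
   apply at x₀: D⊑¬((C ⊓ A))
   open: L(x₀) ⊇ {D, ¬A, ¬B, ¬F}
2. Hence D ⊑ (¬((C ⊓ A)) ⊓ F): not entailed.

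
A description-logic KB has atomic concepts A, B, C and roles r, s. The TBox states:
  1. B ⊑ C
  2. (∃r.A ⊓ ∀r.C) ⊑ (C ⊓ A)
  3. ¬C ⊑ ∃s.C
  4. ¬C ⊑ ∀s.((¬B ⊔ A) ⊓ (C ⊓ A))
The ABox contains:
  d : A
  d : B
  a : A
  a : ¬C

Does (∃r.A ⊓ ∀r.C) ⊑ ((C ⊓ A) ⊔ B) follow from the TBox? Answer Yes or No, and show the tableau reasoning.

1. (∃r.A ⊓ ∀r.C) ⊑ ((C ⊓ A) ⊔ B)  ⇔  ((∃r.A ⊓ ∀r.C) ⊓ ((¬C ⊔ ¬A) ⊓ ¬B)) unsat w.r.t. T
   all branches close; clash {A, ¬A} at x₀
2. Hence (∃r.A ⊓ ∀r.C) ⊑ ((C ⊓ A) ⊔ B): entailed.

Yes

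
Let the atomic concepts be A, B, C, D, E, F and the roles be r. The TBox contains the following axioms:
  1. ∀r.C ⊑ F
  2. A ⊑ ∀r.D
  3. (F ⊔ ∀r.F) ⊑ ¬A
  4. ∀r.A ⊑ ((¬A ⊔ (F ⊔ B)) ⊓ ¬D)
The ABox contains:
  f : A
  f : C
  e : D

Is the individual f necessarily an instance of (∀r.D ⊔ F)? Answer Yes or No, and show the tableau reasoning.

Yes

1. f : (∀r.D ⊔ F)?  L(f) = {A, C} ∪ {(∃r.¬D ⊓ ¬F)}
   clash {F, ¬F} at f — f ∈ (∀r.D ⊔ F)
2. Hence f : (∀r.D ⊔ F): entailed.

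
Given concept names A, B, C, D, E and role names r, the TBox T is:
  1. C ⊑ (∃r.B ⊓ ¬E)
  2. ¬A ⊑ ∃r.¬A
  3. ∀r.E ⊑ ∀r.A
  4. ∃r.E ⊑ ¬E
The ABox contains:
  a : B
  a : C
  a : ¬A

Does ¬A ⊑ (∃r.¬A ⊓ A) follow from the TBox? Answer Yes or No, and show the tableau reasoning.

1. ¬A ⊑ (∃r.¬A ⊓ A)  ⇔  (¬A ⊓ (∀r.A ⊔ ¬A)) unsat w.r.t. T
   apply at x₀: ¬A⊑∃r.¬A
   open: L(x₀) ⊇ {¬A, ¬C, ∀r.¬E, ∃r.¬A, ∃r.¬E} (+ ∃-successors)
2. Hence ¬A ⊑ (∃r.¬A ⊓ A): not entailed.

No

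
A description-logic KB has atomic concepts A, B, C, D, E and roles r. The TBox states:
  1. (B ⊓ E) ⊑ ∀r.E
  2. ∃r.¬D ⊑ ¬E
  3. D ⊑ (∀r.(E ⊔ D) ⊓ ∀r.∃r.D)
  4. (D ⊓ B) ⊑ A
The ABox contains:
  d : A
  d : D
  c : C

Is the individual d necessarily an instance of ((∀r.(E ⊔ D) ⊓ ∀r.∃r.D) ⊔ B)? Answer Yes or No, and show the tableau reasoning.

Yes

1. d : ((∀r.(E ⊔ D) ⊓ ∀r.∃r.D) ⊔ B)?  L(d) = {A, D} ∪ {((∃r.(¬E ⊓ ¬D) ⊔ ∃r.∀r.¬D) ⊓ ¬B)}
   clash {E, ¬E} at an ∃-successor — d ∈ ((∀r.(E ⊔ D) ⊓ ∀r.∃r.D) ⊔ B)
2. Hence d : ((∀r.(E ⊔ D) ⊓ ∀r.∃r.D) ⊔ B): entailed.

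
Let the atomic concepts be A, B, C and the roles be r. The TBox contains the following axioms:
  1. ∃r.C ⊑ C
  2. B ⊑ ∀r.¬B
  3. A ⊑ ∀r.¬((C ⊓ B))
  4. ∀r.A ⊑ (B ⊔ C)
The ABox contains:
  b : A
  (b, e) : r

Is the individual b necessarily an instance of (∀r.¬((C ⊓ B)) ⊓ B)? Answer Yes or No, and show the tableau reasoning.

1. b : (∀r.¬((C ⊓ B)) ⊓ B)?  L(b) = {A} ∪ {(∃r.(C ⊓ B) ⊔ ¬B)}
   apply at b: A⊑∀r.¬((C ⊓ B))
   open: L(b) ⊇ {A, ¬B, ∀r.(¬C ⊔ ¬B), ∀r.¬C, ∃r.¬A} (+ ∃-successors) — b ∉ (∀r.¬((C ⊓ B)) ⊓ B) possible
2. Hence b : (∀r.¬((C ⊓ B)) ⊓ B): not entailed.

No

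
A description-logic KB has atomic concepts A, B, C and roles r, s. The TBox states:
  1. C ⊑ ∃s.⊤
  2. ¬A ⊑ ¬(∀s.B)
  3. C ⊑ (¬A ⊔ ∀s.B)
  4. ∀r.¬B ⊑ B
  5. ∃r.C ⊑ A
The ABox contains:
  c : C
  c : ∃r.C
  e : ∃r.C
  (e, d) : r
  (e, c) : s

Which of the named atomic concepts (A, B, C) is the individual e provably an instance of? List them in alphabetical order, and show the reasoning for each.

1. e : A?  L(e) = {∃r.C} ∪ {¬A}
   clash {A, ¬A} at e — e ∈ A
2. e : B?  L(e) = {∃r.C} ∪ {¬B}
   apply at e: ∃r.C⊑A
   open: L(e) ⊇ {A, ¬B, ¬C, ∃r.B, ∃r.C} (+ ∃-successors) — e ∉ B possible
3. e : C?  L(e) = {∃r.C} ∪ {¬C}
   apply at e: ∃r.C⊑A
   open: L(e) ⊇ {A, ¬C, ∃r.B, ∃r.C} (+ ∃-successors) — e ∉ C possible
4. Entailed for e: {A}

{A}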